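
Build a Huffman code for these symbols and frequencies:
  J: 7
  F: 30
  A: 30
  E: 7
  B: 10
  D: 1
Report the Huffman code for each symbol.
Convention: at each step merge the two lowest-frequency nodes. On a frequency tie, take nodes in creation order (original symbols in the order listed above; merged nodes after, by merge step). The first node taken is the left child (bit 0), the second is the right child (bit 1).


Huffman tree construction:
Step 1: Merge D(1) + J(7) = 8
Step 2: Merge E(7) + (D+J)(8) = 15
Step 3: Merge B(10) + (E+(D+J))(15) = 25
Step 4: Merge (B+(E+(D+J)))(25) + F(30) = 55
Step 5: Merge A(30) + ((B+(E+(D+J)))+F)(55) = 85
Read each symbol's code off the tree from the root (left child = 0, right child = 1).

Codes:
  J: 10111 (length 5)
  F: 11 (length 2)
  A: 0 (length 1)
  E: 1010 (length 4)
  B: 100 (length 3)
  D: 10110 (length 5)
Average code length: 188/85 = 2.2118 bits/symbol


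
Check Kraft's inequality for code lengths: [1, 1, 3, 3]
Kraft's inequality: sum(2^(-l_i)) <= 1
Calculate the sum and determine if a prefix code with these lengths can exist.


Sum = 2^(-1) + 2^(-1) + 2^(-3) + 2^(-3)
    = 0.5 + 0.5 + 0.125 + 0.125
    = 10/8 = 1.25
Since 1.25 > 1, Kraft's inequality is NOT satisfied.
A prefix code with these lengths CANNOT exist.

Kraft sum = 1.25. Not satisfied.


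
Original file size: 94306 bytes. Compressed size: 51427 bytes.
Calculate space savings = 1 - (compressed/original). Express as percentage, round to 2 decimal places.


ratio = compressed/original = 51427/94306 = 0.545321
savings = 1 - ratio = 1 - 0.545321 = 0.454679
as a percentage: 0.454679 * 100 = 45.47%

Space savings = 1 - 51427/94306 = 45.47%


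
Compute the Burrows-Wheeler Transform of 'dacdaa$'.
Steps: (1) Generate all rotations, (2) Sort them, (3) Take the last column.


Rotations (sorted):
  0: $dacdaa -> last char: a
  1: a$dacda -> last char: a
  2: aa$dacd -> last char: d
  3: acdaa$d -> last char: d
  4: cdaa$da -> last char: a
  5: daa$dac -> last char: c
  6: dacdaa$ -> last char: $


BWT = aaddac$


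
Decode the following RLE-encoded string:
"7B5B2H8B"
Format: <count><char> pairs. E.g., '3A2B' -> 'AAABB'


Expanding each <count><char> pair:
  7B -> 'BBBBBBB'
  5B -> 'BBBBB'
  2H -> 'HH'
  8B -> 'BBBBBBBB'

Decoded = BBBBBBBBBBBBHHBBBBBBBB


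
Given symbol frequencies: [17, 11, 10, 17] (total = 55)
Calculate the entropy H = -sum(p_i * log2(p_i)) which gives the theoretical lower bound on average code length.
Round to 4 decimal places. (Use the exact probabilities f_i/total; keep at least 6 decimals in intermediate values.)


Per-symbol terms -p_i * log2(p_i) with p_i = f_i/55:
  p = 17/55 = 0.309091: log2(p) = -1.693897, -p*log2(p) = 0.523568
  p = 11/55 = 0.200000: log2(p) = -2.321928, -p*log2(p) = 0.464386
  p = 10/55 = 0.181818: log2(p) = -2.459432, -p*log2(p) = 0.447169
  p = 17/55 = 0.309091: log2(p) = -1.693897, -p*log2(p) = 0.523568
H = 0.523568 + 0.464386 + 0.447169 + 0.523568 = 1.958691

H = 1.9587 bits/symbol


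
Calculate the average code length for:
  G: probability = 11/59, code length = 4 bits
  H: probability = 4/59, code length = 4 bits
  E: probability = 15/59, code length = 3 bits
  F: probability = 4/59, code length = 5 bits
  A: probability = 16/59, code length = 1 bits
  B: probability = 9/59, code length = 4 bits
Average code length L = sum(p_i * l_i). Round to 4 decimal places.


Weighted contributions p_i * l_i:
  G: (11/59) * 4 = 44/59
  H: (4/59) * 4 = 16/59
  E: (15/59) * 3 = 45/59
  F: (4/59) * 5 = 20/59
  A: (16/59) * 1 = 16/59
  B: (9/59) * 4 = 36/59
Sum = (44 + 16 + 45 + 20 + 16 + 36)/59 = 177/59

L = 177/59 = 3.0000 bits/symbol


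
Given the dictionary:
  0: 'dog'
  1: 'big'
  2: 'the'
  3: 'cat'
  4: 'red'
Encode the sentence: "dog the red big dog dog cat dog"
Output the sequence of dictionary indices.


Look up each word in the dictionary:
  'dog' -> 0
  'the' -> 2
  'red' -> 4
  'big' -> 1
  'dog' -> 0
  'dog' -> 0
  'cat' -> 3
  'dog' -> 0

Encoded: [0, 2, 4, 1, 0, 0, 3, 0]


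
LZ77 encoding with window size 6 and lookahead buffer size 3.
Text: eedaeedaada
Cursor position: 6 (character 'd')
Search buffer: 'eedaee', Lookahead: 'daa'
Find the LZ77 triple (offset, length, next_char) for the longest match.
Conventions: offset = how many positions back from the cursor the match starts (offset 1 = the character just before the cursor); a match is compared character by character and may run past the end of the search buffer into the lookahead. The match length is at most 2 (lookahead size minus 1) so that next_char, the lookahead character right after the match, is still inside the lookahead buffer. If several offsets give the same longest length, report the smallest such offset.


Try each offset into the search buffer:
  offset=1 (pos 5, char 'e'): match length 0
  offset=2 (pos 4, char 'e'): match length 0
  offset=3 (pos 3, char 'a'): match length 0
  offset=4 (pos 2, char 'd'): match length 2
  offset=5 (pos 1, char 'e'): match length 0
  offset=6 (pos 0, char 'e'): match length 0
Longest match has length 2 at offset 4.
next_char = character at position 6 + 2 = 8 -> 'a'

Best match: offset=4, length=2 (matching 'da' starting at position 2)
LZ77 triple: (4, 2, 'a')


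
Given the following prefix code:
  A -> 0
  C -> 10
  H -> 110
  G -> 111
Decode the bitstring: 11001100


Decoding step by step:
Bits 110 -> H
Bits 0 -> A
Bits 110 -> H
Bits 0 -> A


Decoded message: HAHA


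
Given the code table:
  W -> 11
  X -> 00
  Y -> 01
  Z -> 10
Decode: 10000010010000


Decoding:
10 -> Z
00 -> X
00 -> X
10 -> Z
01 -> Y
00 -> X
00 -> X


Result: ZXXZYXX


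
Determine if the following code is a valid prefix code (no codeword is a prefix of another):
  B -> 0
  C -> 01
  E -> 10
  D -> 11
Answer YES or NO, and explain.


Checking each pair (does one codeword prefix another?):
  B='0' vs C='01': prefix -- VIOLATION

NO -- this is NOT a valid prefix code. B (0) is a prefix of C (01).


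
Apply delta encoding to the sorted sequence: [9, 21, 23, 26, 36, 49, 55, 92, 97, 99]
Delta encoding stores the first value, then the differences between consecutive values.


First value: 9
Deltas:
  21 - 9 = 12
  23 - 21 = 2
  26 - 23 = 3
  36 - 26 = 10
  49 - 36 = 13
  55 - 49 = 6
  92 - 55 = 37
  97 - 92 = 5
  99 - 97 = 2


Delta encoded: [9, 12, 2, 3, 10, 13, 6, 37, 5, 2]


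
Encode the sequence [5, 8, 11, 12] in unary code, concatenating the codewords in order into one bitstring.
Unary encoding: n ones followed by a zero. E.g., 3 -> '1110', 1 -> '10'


Encode each number as n ones followed by a terminating 0:
  5 -> 111110 (6 bits)
  8 -> 111111110 (9 bits)
  11 -> 111111111110 (12 bits)
  12 -> 1111111111110 (13 bits)
Total length = 6 + 9 + 12 + 13 = 40 bits.

Unary([5, 8, 11, 12]) = 1111101111111101111111111101111111111110 (40 bits)


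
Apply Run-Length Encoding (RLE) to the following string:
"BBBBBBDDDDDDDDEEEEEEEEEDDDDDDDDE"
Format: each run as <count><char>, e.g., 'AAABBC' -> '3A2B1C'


Scanning runs left to right:
  i=0: run of 'B' x 6 -> '6B'
  i=6: run of 'D' x 8 -> '8D'
  i=14: run of 'E' x 9 -> '9E'
  i=23: run of 'D' x 8 -> '8D'
  i=31: run of 'E' x 1 -> '1E'

RLE = 6B8D9E8D1E


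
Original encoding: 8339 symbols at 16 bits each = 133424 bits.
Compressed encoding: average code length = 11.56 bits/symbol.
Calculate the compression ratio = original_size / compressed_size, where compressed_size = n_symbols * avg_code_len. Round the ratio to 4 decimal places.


original_size = n_symbols * orig_bits = 8339 * 16 = 133424 bits
compressed_size = n_symbols * avg_code_len = 8339 * 11.56 = 96398.84 bits
ratio = original_size / compressed_size = 133424 / 96398.84 = 1.3841

Compression ratio = 1.3841


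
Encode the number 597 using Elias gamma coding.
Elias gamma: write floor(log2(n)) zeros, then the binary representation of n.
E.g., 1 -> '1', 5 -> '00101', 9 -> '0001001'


num_bits = floor(log2(597)) + 1 = 10
leading_zeros = num_bits - 1 = 9
binary(597) = 1001010101

Elias gamma(597) = '000000000' + '1001010101' = 0000000001001010101 (19 bits)


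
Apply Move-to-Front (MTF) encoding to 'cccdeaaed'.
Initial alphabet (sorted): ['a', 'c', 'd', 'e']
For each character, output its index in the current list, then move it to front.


MTF encoding:
'c': index 1 in ['a', 'c', 'd', 'e'] -> ['c', 'a', 'd', 'e']
'c': index 0 in ['c', 'a', 'd', 'e'] -> ['c', 'a', 'd', 'e']
'c': index 0 in ['c', 'a', 'd', 'e'] -> ['c', 'a', 'd', 'e']
'd': index 2 in ['c', 'a', 'd', 'e'] -> ['d', 'c', 'a', 'e']
'e': index 3 in ['d', 'c', 'a', 'e'] -> ['e', 'd', 'c', 'a']
'a': index 3 in ['e', 'd', 'c', 'a'] -> ['a', 'e', 'd', 'c']
'a': index 0 in ['a', 'e', 'd', 'c'] -> ['a', 'e', 'd', 'c']
'e': index 1 in ['a', 'e', 'd', 'c'] -> ['e', 'a', 'd', 'c']
'd': index 2 in ['e', 'a', 'd', 'c'] -> ['d', 'e', 'a', 'c']


Output: [1, 0, 0, 2, 3, 3, 0, 1, 2]


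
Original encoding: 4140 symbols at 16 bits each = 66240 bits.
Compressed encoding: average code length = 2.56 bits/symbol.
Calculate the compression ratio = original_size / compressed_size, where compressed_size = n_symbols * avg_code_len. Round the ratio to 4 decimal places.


original_size = n_symbols * orig_bits = 4140 * 16 = 66240 bits
compressed_size = n_symbols * avg_code_len = 4140 * 2.56 = 10598.4 bits
ratio = original_size / compressed_size = 66240 / 10598.4 = 6.25

Compression ratio = 6.25


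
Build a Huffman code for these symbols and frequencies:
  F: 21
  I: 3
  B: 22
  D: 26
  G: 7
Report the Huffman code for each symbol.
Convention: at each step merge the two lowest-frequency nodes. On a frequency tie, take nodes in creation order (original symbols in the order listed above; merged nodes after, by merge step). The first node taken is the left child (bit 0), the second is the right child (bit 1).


Huffman tree construction:
Step 1: Merge I(3) + G(7) = 10
Step 2: Merge (I+G)(10) + F(21) = 31
Step 3: Merge B(22) + D(26) = 48
Step 4: Merge ((I+G)+F)(31) + (B+D)(48) = 79
Read each symbol's code off the tree from the root (left child = 0, right child = 1).

Codes:
  F: 01 (length 2)
  I: 000 (length 3)
  B: 10 (length 2)
  D: 11 (length 2)
  G: 001 (length 3)
Average code length: 168/79 = 2.1266 bits/symbol


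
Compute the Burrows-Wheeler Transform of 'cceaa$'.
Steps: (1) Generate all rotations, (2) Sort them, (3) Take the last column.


Rotations (sorted):
  0: $cceaa -> last char: a
  1: a$ccea -> last char: a
  2: aa$cce -> last char: e
  3: cceaa$ -> last char: $
  4: ceaa$c -> last char: c
  5: eaa$cc -> last char: c


BWT = aae$cc


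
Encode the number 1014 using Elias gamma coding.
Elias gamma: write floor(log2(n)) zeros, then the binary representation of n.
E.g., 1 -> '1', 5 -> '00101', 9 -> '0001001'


num_bits = floor(log2(1014)) + 1 = 10
leading_zeros = num_bits - 1 = 9
binary(1014) = 1111110110

Elias gamma(1014) = '000000000' + '1111110110' = 0000000001111110110 (19 bits)


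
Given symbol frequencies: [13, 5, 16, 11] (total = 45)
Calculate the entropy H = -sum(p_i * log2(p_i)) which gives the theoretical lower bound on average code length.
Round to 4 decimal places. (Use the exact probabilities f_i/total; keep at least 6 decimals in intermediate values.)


Per-symbol terms -p_i * log2(p_i) with p_i = f_i/45:
  p = 13/45 = 0.288889: log2(p) = -1.791413, -p*log2(p) = 0.517519
  p = 5/45 = 0.111111: log2(p) = -3.169925, -p*log2(p) = 0.352214
  p = 16/45 = 0.355556: log2(p) = -1.491853, -p*log2(p) = 0.530437
  p = 11/45 = 0.244444: log2(p) = -2.032421, -p*log2(p) = 0.496814
H = 0.517519 + 0.352214 + 0.530437 + 0.496814 = 1.896984

H = 1.897 bits/symbol


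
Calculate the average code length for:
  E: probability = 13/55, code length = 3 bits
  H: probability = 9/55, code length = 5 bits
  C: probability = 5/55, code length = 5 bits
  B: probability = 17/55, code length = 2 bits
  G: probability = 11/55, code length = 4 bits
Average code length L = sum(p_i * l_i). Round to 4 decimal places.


Weighted contributions p_i * l_i:
  E: (13/55) * 3 = 39/55
  H: (9/55) * 5 = 45/55
  C: (5/55) * 5 = 25/55
  B: (17/55) * 2 = 34/55
  G: (11/55) * 4 = 44/55
Sum = (39 + 45 + 25 + 34 + 44)/55 = 187/55

L = 187/55 = 3.4000 bits/symbol


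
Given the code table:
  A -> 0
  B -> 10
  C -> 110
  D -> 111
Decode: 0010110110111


Decoding:
0 -> A
0 -> A
10 -> B
110 -> C
110 -> C
111 -> D


Result: AABCCD


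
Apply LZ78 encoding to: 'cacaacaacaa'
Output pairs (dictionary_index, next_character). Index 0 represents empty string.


LZ78 encoding steps:
Dictionary: {0: ''}
Step 1: w='' (idx 0), next='c' -> output (0, 'c'), add 'c' as idx 1
Step 2: w='' (idx 0), next='a' -> output (0, 'a'), add 'a' as idx 2
Step 3: w='c' (idx 1), next='a' -> output (1, 'a'), add 'ca' as idx 3
Step 4: w='a' (idx 2), next='c' -> output (2, 'c'), add 'ac' as idx 4
Step 5: w='a' (idx 2), next='a' -> output (2, 'a'), add 'aa' as idx 5
Step 6: w='ca' (idx 3), next='a' -> output (3, 'a'), add 'caa' as idx 6


Encoded: [(0, 'c'), (0, 'a'), (1, 'a'), (2, 'c'), (2, 'a'), (3, 'a')]


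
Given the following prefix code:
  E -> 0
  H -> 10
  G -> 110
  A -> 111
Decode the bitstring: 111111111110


Decoding step by step:
Bits 111 -> A
Bits 111 -> A
Bits 111 -> A
Bits 110 -> G


Decoded message: AAAG


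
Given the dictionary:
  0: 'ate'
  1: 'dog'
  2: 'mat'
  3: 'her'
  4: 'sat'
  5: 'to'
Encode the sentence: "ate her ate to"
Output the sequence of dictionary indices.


Look up each word in the dictionary:
  'ate' -> 0
  'her' -> 3
  'ate' -> 0
  'to' -> 5

Encoded: [0, 3, 0, 5]


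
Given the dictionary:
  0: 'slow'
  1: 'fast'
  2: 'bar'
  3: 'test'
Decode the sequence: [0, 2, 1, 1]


Look up each index in the dictionary:
  0 -> 'slow'
  2 -> 'bar'
  1 -> 'fast'
  1 -> 'fast'

Decoded: "slow bar fast fast"


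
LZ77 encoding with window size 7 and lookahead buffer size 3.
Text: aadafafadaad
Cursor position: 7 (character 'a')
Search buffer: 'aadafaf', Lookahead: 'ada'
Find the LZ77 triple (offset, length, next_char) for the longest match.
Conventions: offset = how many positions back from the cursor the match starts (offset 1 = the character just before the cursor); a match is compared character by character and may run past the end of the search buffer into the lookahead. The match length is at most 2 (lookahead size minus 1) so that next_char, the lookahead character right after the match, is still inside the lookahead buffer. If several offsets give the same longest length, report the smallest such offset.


Try each offset into the search buffer:
  offset=1 (pos 6, char 'f'): match length 0
  offset=2 (pos 5, char 'a'): match length 1
  offset=3 (pos 4, char 'f'): match length 0
  offset=4 (pos 3, char 'a'): match length 1
  offset=5 (pos 2, char 'd'): match length 0
  offset=6 (pos 1, char 'a'): match length 2
  offset=7 (pos 0, char 'a'): match length 1
Longest match has length 2 at offset 6.
next_char = character at position 7 + 2 = 9 -> 'a'

Best match: offset=6, length=2 (matching 'ad' starting at position 1)
LZ77 triple: (6, 2, 'a')


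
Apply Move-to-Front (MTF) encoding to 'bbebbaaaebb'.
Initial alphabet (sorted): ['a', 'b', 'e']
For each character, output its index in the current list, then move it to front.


MTF encoding:
'b': index 1 in ['a', 'b', 'e'] -> ['b', 'a', 'e']
'b': index 0 in ['b', 'a', 'e'] -> ['b', 'a', 'e']
'e': index 2 in ['b', 'a', 'e'] -> ['e', 'b', 'a']
'b': index 1 in ['e', 'b', 'a'] -> ['b', 'e', 'a']
'b': index 0 in ['b', 'e', 'a'] -> ['b', 'e', 'a']
'a': index 2 in ['b', 'e', 'a'] -> ['a', 'b', 'e']
'a': index 0 in ['a', 'b', 'e'] -> ['a', 'b', 'e']
'a': index 0 in ['a', 'b', 'e'] -> ['a', 'b', 'e']
'e': index 2 in ['a', 'b', 'e'] -> ['e', 'a', 'b']
'b': index 2 in ['e', 'a', 'b'] -> ['b', 'e', 'a']
'b': index 0 in ['b', 'e', 'a'] -> ['b', 'e', 'a']


Output: [1, 0, 2, 1, 0, 2, 0, 0, 2, 2, 0]


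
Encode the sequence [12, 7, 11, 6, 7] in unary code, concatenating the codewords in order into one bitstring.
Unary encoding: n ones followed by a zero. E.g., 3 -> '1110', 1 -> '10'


Encode each number as n ones followed by a terminating 0:
  12 -> 1111111111110 (13 bits)
  7 -> 11111110 (8 bits)
  11 -> 111111111110 (12 bits)
  6 -> 1111110 (7 bits)
  7 -> 11111110 (8 bits)
Total length = 13 + 8 + 12 + 7 + 8 = 48 bits.

Unary([12, 7, 11, 6, 7]) = 111111111111011111110111111111110111111011111110 (48 bits)


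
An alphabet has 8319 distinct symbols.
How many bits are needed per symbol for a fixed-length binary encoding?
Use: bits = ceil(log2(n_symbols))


log2(8319) = 13.0222
Bracket: 2^13 = 8192 < 8319 <= 2^14 = 16384
So ceil(log2(8319)) = 14

bits = ceil(log2(8319)) = ceil(13.0222) = 14 bits


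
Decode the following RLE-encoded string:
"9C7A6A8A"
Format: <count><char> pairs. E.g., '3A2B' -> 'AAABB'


Expanding each <count><char> pair:
  9C -> 'CCCCCCCCC'
  7A -> 'AAAAAAA'
  6A -> 'AAAAAA'
  8A -> 'AAAAAAAA'

Decoded = CCCCCCCCCAAAAAAAAAAAAAAAAAAAAA


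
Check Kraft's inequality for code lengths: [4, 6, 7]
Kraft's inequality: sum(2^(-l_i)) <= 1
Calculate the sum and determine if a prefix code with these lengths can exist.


Sum = 2^(-4) + 2^(-6) + 2^(-7)
    = 0.0625 + 0.015625 + 0.0078125
    = 11/128 = 0.0859375
Since 0.0859375 <= 1, Kraft's inequality IS satisfied.
A prefix code with these lengths CAN exist.

Kraft sum = 0.0859375. Satisfied.


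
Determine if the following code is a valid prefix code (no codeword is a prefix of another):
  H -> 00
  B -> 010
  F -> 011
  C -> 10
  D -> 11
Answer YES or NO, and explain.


Checking each pair (does one codeword prefix another?):
  H='00' vs B='010': no prefix
  H='00' vs F='011': no prefix
  H='00' vs C='10': no prefix
  H='00' vs D='11': no prefix
  B='010' vs H='00': no prefix
  B='010' vs F='011': no prefix
  B='010' vs C='10': no prefix
  B='010' vs D='11': no prefix
  F='011' vs H='00': no prefix
  F='011' vs B='010': no prefix
  F='011' vs C='10': no prefix
  F='011' vs D='11': no prefix
  C='10' vs H='00': no prefix
  C='10' vs B='010': no prefix
  C='10' vs F='011': no prefix
  C='10' vs D='11': no prefix
  D='11' vs H='00': no prefix
  D='11' vs B='010': no prefix
  D='11' vs F='011': no prefix
  D='11' vs C='10': no prefix
No violation found over all pairs.

YES -- this is a valid prefix code. No codeword is a prefix of any other codeword.


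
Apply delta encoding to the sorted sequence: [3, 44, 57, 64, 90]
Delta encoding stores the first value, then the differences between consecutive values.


First value: 3
Deltas:
  44 - 3 = 41
  57 - 44 = 13
  64 - 57 = 7
  90 - 64 = 26


Delta encoded: [3, 41, 13, 7, 26]


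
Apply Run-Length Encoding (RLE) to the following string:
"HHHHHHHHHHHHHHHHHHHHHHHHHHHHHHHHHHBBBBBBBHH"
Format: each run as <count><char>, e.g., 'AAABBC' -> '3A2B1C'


Scanning runs left to right:
  i=0: run of 'H' x 34 -> '34H'
  i=34: run of 'B' x 7 -> '7B'
  i=41: run of 'H' x 2 -> '2H'

RLE = 34H7B2H


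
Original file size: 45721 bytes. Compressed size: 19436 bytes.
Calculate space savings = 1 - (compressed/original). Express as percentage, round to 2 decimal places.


ratio = compressed/original = 19436/45721 = 0.4251
savings = 1 - ratio = 1 - 0.4251 = 0.5749
as a percentage: 0.5749 * 100 = 57.49%

Space savings = 1 - 19436/45721 = 57.49%


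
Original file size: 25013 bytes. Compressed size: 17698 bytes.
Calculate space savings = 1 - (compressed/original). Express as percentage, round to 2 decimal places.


ratio = compressed/original = 17698/25013 = 0.707552
savings = 1 - ratio = 1 - 0.707552 = 0.292448
as a percentage: 0.292448 * 100 = 29.24%

Space savings = 1 - 17698/25013 = 29.24%


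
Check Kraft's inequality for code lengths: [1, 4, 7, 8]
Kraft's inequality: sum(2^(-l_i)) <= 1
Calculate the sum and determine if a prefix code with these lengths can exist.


Sum = 2^(-1) + 2^(-4) + 2^(-7) + 2^(-8)
    = 0.5 + 0.0625 + 0.0078125 + 0.00390625
    = 147/256 = 0.57421875
Since 0.57421875 <= 1, Kraft's inequality IS satisfied.
A prefix code with these lengths CAN exist.

Kraft sum = 0.57421875. Satisfied.


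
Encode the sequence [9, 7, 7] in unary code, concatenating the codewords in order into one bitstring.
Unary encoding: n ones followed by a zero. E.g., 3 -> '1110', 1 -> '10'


Encode each number as n ones followed by a terminating 0:
  9 -> 1111111110 (10 bits)
  7 -> 11111110 (8 bits)
  7 -> 11111110 (8 bits)
Total length = 10 + 8 + 8 = 26 bits.

Unary([9, 7, 7]) = 11111111101111111011111110 (26 bits)


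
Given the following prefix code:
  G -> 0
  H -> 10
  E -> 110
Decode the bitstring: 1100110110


Decoding step by step:
Bits 110 -> E
Bits 0 -> G
Bits 110 -> E
Bits 110 -> E


Decoded message: EGEE


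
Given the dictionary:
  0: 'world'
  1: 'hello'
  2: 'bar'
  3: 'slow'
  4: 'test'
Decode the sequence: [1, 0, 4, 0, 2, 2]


Look up each index in the dictionary:
  1 -> 'hello'
  0 -> 'world'
  4 -> 'test'
  0 -> 'world'
  2 -> 'bar'
  2 -> 'bar'

Decoded: "hello world test world bar bar"


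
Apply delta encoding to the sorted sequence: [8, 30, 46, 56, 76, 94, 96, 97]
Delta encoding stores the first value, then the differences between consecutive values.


First value: 8
Deltas:
  30 - 8 = 22
  46 - 30 = 16
  56 - 46 = 10
  76 - 56 = 20
  94 - 76 = 18
  96 - 94 = 2
  97 - 96 = 1


Delta encoded: [8, 22, 16, 10, 20, 18, 2, 1]


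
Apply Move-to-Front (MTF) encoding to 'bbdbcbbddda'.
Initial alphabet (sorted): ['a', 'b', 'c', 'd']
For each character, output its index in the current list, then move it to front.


MTF encoding:
'b': index 1 in ['a', 'b', 'c', 'd'] -> ['b', 'a', 'c', 'd']
'b': index 0 in ['b', 'a', 'c', 'd'] -> ['b', 'a', 'c', 'd']
'd': index 3 in ['b', 'a', 'c', 'd'] -> ['d', 'b', 'a', 'c']
'b': index 1 in ['d', 'b', 'a', 'c'] -> ['b', 'd', 'a', 'c']
'c': index 3 in ['b', 'd', 'a', 'c'] -> ['c', 'b', 'd', 'a']
'b': index 1 in ['c', 'b', 'd', 'a'] -> ['b', 'c', 'd', 'a']
'b': index 0 in ['b', 'c', 'd', 'a'] -> ['b', 'c', 'd', 'a']
'd': index 2 in ['b', 'c', 'd', 'a'] -> ['d', 'b', 'c', 'a']
'd': index 0 in ['d', 'b', 'c', 'a'] -> ['d', 'b', 'c', 'a']
'd': index 0 in ['d', 'b', 'c', 'a'] -> ['d', 'b', 'c', 'a']
'a': index 3 in ['d', 'b', 'c', 'a'] -> ['a', 'd', 'b', 'c']


Output: [1, 0, 3, 1, 3, 1, 0, 2, 0, 0, 3]


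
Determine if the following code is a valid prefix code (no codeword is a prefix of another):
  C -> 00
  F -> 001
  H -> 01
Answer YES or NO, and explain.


Checking each pair (does one codeword prefix another?):
  C='00' vs F='001': prefix -- VIOLATION

NO -- this is NOT a valid prefix code. C (00) is a prefix of F (001).


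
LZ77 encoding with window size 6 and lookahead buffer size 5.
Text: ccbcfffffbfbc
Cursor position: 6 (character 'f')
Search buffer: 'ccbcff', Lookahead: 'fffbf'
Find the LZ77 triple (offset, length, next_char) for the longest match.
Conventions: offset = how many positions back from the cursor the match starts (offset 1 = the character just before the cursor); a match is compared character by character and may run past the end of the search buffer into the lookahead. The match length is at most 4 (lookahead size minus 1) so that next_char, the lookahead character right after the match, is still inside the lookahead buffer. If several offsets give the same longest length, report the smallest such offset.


Try each offset into the search buffer:
  offset=1 (pos 5, char 'f'): match length 3
  offset=2 (pos 4, char 'f'): match length 3
  offset=3 (pos 3, char 'c'): match length 0
  offset=4 (pos 2, char 'b'): match length 0
  offset=5 (pos 1, char 'c'): match length 0
  offset=6 (pos 0, char 'c'): match length 0
Longest match has length 3, found at offsets 1, 2; take the smallest, offset 1.
next_char = character at position 6 + 3 = 9 -> 'b'

Best match: offset=1, length=3 (matching 'fff' starting at position 5)
LZ77 triple: (1, 3, 'b')


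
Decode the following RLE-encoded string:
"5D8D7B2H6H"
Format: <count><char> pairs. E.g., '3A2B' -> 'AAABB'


Expanding each <count><char> pair:
  5D -> 'DDDDD'
  8D -> 'DDDDDDDD'
  7B -> 'BBBBBBB'
  2H -> 'HH'
  6H -> 'HHHHHH'

Decoded = DDDDDDDDDDDDDBBBBBBBHHHHHHHH


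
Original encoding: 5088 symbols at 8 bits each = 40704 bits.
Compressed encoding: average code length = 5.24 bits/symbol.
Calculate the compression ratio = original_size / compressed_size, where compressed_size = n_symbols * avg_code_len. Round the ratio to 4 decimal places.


original_size = n_symbols * orig_bits = 5088 * 8 = 40704 bits
compressed_size = n_symbols * avg_code_len = 5088 * 5.24 = 26661.12 bits
ratio = original_size / compressed_size = 40704 / 26661.12 = 1.5267

Compression ratio = 1.5267


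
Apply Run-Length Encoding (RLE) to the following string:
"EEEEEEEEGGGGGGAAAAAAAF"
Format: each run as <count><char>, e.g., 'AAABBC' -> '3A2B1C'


Scanning runs left to right:
  i=0: run of 'E' x 8 -> '8E'
  i=8: run of 'G' x 6 -> '6G'
  i=14: run of 'A' x 7 -> '7A'
  i=21: run of 'F' x 1 -> '1F'

RLE = 8E6G7A1F


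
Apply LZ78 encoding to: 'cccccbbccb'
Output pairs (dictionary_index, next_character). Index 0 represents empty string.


LZ78 encoding steps:
Dictionary: {0: ''}
Step 1: w='' (idx 0), next='c' -> output (0, 'c'), add 'c' as idx 1
Step 2: w='c' (idx 1), next='c' -> output (1, 'c'), add 'cc' as idx 2
Step 3: w='cc' (idx 2), next='b' -> output (2, 'b'), add 'ccb' as idx 3
Step 4: w='' (idx 0), next='b' -> output (0, 'b'), add 'b' as idx 4
Step 5: w='ccb' (idx 3), end of input -> output (3, '')


Encoded: [(0, 'c'), (1, 'c'), (2, 'b'), (0, 'b'), (3, '')]


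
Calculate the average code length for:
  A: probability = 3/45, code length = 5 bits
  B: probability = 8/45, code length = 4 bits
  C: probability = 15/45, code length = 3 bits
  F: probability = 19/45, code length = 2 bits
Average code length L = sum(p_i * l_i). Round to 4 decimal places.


Weighted contributions p_i * l_i:
  A: (3/45) * 5 = 15/45
  B: (8/45) * 4 = 32/45
  C: (15/45) * 3 = 45/45
  F: (19/45) * 2 = 38/45
Sum = (15 + 32 + 45 + 38)/45 = 130/45

L = 130/45 = 2.8889 bits/symbol


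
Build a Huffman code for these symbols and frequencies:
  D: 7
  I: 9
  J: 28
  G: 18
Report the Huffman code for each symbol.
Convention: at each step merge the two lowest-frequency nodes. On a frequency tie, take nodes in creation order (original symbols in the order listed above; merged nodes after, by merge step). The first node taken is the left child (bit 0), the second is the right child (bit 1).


Huffman tree construction:
Step 1: Merge D(7) + I(9) = 16
Step 2: Merge (D+I)(16) + G(18) = 34
Step 3: Merge J(28) + ((D+I)+G)(34) = 62
Read each symbol's code off the tree from the root (left child = 0, right child = 1).

Codes:
  D: 100 (length 3)
  I: 101 (length 3)
  J: 0 (length 1)
  G: 11 (length 2)
Average code length: 112/62 = 1.8065 bits/symbol


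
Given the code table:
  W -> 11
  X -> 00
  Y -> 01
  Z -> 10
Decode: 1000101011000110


Decoding:
10 -> Z
00 -> X
10 -> Z
10 -> Z
11 -> W
00 -> X
01 -> Y
10 -> Z


Result: ZXZZWXYZ


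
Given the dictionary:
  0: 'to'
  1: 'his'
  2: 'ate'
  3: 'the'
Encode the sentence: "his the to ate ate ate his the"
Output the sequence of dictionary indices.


Look up each word in the dictionary:
  'his' -> 1
  'the' -> 3
  'to' -> 0
  'ate' -> 2
  'ate' -> 2
  'ate' -> 2
  'his' -> 1
  'the' -> 3

Encoded: [1, 3, 0, 2, 2, 2, 1, 3]


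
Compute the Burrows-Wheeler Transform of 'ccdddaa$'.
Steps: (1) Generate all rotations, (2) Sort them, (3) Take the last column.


Rotations (sorted):
  0: $ccdddaa -> last char: a
  1: a$ccddda -> last char: a
  2: aa$ccddd -> last char: d
  3: ccdddaa$ -> last char: $
  4: cdddaa$c -> last char: c
  5: daa$ccdd -> last char: d
  6: ddaa$ccd -> last char: d
  7: dddaa$cc -> last char: c


BWT = aad$cddc


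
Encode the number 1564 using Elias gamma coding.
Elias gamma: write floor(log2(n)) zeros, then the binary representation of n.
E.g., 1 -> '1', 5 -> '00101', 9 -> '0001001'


num_bits = floor(log2(1564)) + 1 = 11
leading_zeros = num_bits - 1 = 10
binary(1564) = 11000011100

Elias gamma(1564) = '0000000000' + '11000011100' = 000000000011000011100 (21 bits)


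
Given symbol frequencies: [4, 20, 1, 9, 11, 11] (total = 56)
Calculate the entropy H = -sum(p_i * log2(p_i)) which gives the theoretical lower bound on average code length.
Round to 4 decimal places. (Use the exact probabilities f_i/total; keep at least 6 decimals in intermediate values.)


Per-symbol terms -p_i * log2(p_i) with p_i = f_i/56:
  p = 4/56 = 0.071429: log2(p) = -3.807355, -p*log2(p) = 0.271954
  p = 20/56 = 0.357143: log2(p) = -1.485427, -p*log2(p) = 0.530510
  p = 1/56 = 0.017857: log2(p) = -5.807355, -p*log2(p) = 0.103703
  p = 9/56 = 0.160714: log2(p) = -2.637430, -p*log2(p) = 0.423873
  p = 11/56 = 0.196429: log2(p) = -2.347923, -p*log2(p) = 0.461199
  p = 11/56 = 0.196429: log2(p) = -2.347923, -p*log2(p) = 0.461199
H = 0.271954 + 0.530510 + 0.103703 + 0.423873 + 0.461199 + 0.461199 = 2.252438

H = 2.2524 bits/symbol


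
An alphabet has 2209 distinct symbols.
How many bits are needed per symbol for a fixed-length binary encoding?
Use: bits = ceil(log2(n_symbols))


log2(2209) = 11.1092
Bracket: 2^11 = 2048 < 2209 <= 2^12 = 4096
So ceil(log2(2209)) = 12

bits = ceil(log2(2209)) = ceil(11.1092) = 12 bits


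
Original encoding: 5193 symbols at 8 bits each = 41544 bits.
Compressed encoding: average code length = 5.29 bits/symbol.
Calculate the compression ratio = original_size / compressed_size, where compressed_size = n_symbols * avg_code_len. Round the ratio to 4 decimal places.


original_size = n_symbols * orig_bits = 5193 * 8 = 41544 bits
compressed_size = n_symbols * avg_code_len = 5193 * 5.29 = 27470.97 bits
ratio = original_size / compressed_size = 41544 / 27470.97 = 1.5123

Compression ratio = 1.5123


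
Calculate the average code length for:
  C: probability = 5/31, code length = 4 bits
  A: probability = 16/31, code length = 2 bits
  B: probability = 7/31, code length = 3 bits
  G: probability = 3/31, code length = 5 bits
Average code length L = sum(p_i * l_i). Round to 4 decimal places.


Weighted contributions p_i * l_i:
  C: (5/31) * 4 = 20/31
  A: (16/31) * 2 = 32/31
  B: (7/31) * 3 = 21/31
  G: (3/31) * 5 = 15/31
Sum = (20 + 32 + 21 + 15)/31 = 88/31

L = 88/31 = 2.8387 bits/symbol


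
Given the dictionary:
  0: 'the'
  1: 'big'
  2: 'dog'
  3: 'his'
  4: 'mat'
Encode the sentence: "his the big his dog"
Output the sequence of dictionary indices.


Look up each word in the dictionary:
  'his' -> 3
  'the' -> 0
  'big' -> 1
  'his' -> 3
  'dog' -> 2

Encoded: [3, 0, 1, 3, 2]


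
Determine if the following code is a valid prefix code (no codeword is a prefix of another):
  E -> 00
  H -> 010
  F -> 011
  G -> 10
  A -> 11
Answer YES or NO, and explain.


Checking each pair (does one codeword prefix another?):
  E='00' vs H='010': no prefix
  E='00' vs F='011': no prefix
  E='00' vs G='10': no prefix
  E='00' vs A='11': no prefix
  H='010' vs E='00': no prefix
  H='010' vs F='011': no prefix
  H='010' vs G='10': no prefix
  H='010' vs A='11': no prefix
  F='011' vs E='00': no prefix
  F='011' vs H='010': no prefix
  F='011' vs G='10': no prefix
  F='011' vs A='11': no prefix
  G='10' vs E='00': no prefix
  G='10' vs H='010': no prefix
  G='10' vs F='011': no prefix
  G='10' vs A='11': no prefix
  A='11' vs E='00': no prefix
  A='11' vs H='010': no prefix
  A='11' vs F='011': no prefix
  A='11' vs G='10': no prefix
No violation found over all pairs.

YES -- this is a valid prefix code. No codeword is a prefix of any other codeword.


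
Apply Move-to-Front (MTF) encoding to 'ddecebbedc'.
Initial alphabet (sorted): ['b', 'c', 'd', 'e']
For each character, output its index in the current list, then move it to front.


MTF encoding:
'd': index 2 in ['b', 'c', 'd', 'e'] -> ['d', 'b', 'c', 'e']
'd': index 0 in ['d', 'b', 'c', 'e'] -> ['d', 'b', 'c', 'e']
'e': index 3 in ['d', 'b', 'c', 'e'] -> ['e', 'd', 'b', 'c']
'c': index 3 in ['e', 'd', 'b', 'c'] -> ['c', 'e', 'd', 'b']
'e': index 1 in ['c', 'e', 'd', 'b'] -> ['e', 'c', 'd', 'b']
'b': index 3 in ['e', 'c', 'd', 'b'] -> ['b', 'e', 'c', 'd']
'b': index 0 in ['b', 'e', 'c', 'd'] -> ['b', 'e', 'c', 'd']
'e': index 1 in ['b', 'e', 'c', 'd'] -> ['e', 'b', 'c', 'd']
'd': index 3 in ['e', 'b', 'c', 'd'] -> ['d', 'e', 'b', 'c']
'c': index 3 in ['d', 'e', 'b', 'c'] -> ['c', 'd', 'e', 'b']


Output: [2, 0, 3, 3, 1, 3, 0, 1, 3, 3]


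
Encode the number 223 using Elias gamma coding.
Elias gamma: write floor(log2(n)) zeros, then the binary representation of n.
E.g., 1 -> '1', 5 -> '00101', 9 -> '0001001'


num_bits = floor(log2(223)) + 1 = 8
leading_zeros = num_bits - 1 = 7
binary(223) = 11011111

Elias gamma(223) = '0000000' + '11011111' = 000000011011111 (15 bits)


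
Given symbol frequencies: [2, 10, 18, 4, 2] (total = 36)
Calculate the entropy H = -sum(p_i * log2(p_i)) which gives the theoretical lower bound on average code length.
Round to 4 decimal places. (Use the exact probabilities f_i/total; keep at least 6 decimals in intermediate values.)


Per-symbol terms -p_i * log2(p_i) with p_i = f_i/36:
  p = 2/36 = 0.055556: log2(p) = -4.169925, -p*log2(p) = 0.231663
  p = 10/36 = 0.277778: log2(p) = -1.847997, -p*log2(p) = 0.513332
  p = 18/36 = 0.500000: log2(p) = -1.000000, -p*log2(p) = 0.500000
  p = 4/36 = 0.111111: log2(p) = -3.169925, -p*log2(p) = 0.352214
  p = 2/36 = 0.055556: log2(p) = -4.169925, -p*log2(p) = 0.231663
H = 0.231663 + 0.513332 + 0.500000 + 0.352214 + 0.231663 = 1.828872

H = 1.8289 bits/symbol


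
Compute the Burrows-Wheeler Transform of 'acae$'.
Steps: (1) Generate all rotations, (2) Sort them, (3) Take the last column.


Rotations (sorted):
  0: $acae -> last char: e
  1: acae$ -> last char: $
  2: ae$ac -> last char: c
  3: cae$a -> last char: a
  4: e$aca -> last char: a


BWT = e$caa


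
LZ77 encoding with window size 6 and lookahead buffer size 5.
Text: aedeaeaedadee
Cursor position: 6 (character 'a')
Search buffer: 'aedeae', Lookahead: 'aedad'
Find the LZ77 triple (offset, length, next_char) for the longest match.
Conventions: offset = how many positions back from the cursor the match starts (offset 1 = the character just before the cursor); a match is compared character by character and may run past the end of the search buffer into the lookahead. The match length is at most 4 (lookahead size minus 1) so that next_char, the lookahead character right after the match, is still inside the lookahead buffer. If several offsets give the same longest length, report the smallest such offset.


Try each offset into the search buffer:
  offset=1 (pos 5, char 'e'): match length 0
  offset=2 (pos 4, char 'a'): match length 2
  offset=3 (pos 3, char 'e'): match length 0
  offset=4 (pos 2, char 'd'): match length 0
  offset=5 (pos 1, char 'e'): match length 0
  offset=6 (pos 0, char 'a'): match length 3
Longest match has length 3 at offset 6.
next_char = character at position 6 + 3 = 9 -> 'a'

Best match: offset=6, length=3 (matching 'aed' starting at position 0)
LZ77 triple: (6, 3, 'a')


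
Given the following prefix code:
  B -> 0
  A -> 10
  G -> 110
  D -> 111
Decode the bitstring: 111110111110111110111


Decoding step by step:
Bits 111 -> D
Bits 110 -> G
Bits 111 -> D
Bits 110 -> G
Bits 111 -> D
Bits 110 -> G
Bits 111 -> D


Decoded message: DGDGDGD


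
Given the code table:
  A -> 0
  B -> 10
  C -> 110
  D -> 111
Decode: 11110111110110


Decoding:
111 -> D
10 -> B
111 -> D
110 -> C
110 -> C


Result: DBDCC


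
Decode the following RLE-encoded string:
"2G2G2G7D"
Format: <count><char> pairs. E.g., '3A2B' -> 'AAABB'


Expanding each <count><char> pair:
  2G -> 'GG'
  2G -> 'GG'
  2G -> 'GG'
  7D -> 'DDDDDDD'

Decoded = GGGGGGDDDDDDD


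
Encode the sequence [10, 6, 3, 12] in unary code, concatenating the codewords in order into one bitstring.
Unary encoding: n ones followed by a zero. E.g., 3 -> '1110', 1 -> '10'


Encode each number as n ones followed by a terminating 0:
  10 -> 11111111110 (11 bits)
  6 -> 1111110 (7 bits)
  3 -> 1110 (4 bits)
  12 -> 1111111111110 (13 bits)
Total length = 11 + 7 + 4 + 13 = 35 bits.

Unary([10, 6, 3, 12]) = 11111111110111111011101111111111110 (35 bits)


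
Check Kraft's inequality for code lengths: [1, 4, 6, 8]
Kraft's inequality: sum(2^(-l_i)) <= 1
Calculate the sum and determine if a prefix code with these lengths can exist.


Sum = 2^(-1) + 2^(-4) + 2^(-6) + 2^(-8)
    = 0.5 + 0.0625 + 0.015625 + 0.00390625
    = 149/256 = 0.58203125
Since 0.58203125 <= 1, Kraft's inequality IS satisfied.
A prefix code with these lengths CAN exist.

Kraft sum = 0.58203125. Satisfied.


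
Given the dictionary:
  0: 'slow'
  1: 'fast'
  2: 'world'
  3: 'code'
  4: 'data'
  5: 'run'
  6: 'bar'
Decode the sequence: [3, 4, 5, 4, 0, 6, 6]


Look up each index in the dictionary:
  3 -> 'code'
  4 -> 'data'
  5 -> 'run'
  4 -> 'data'
  0 -> 'slow'
  6 -> 'bar'
  6 -> 'bar'

Decoded: "code data run data slow bar bar"


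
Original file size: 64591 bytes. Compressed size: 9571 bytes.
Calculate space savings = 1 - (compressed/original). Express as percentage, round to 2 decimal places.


ratio = compressed/original = 9571/64591 = 0.148179
savings = 1 - ratio = 1 - 0.148179 = 0.851821
as a percentage: 0.851821 * 100 = 85.18%

Space savings = 1 - 9571/64591 = 85.18%


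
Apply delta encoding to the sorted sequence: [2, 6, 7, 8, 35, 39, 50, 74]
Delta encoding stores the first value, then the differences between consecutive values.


First value: 2
Deltas:
  6 - 2 = 4
  7 - 6 = 1
  8 - 7 = 1
  35 - 8 = 27
  39 - 35 = 4
  50 - 39 = 11
  74 - 50 = 24


Delta encoded: [2, 4, 1, 1, 27, 4, 11, 24]


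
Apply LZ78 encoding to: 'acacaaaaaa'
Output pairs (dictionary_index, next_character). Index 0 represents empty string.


LZ78 encoding steps:
Dictionary: {0: ''}
Step 1: w='' (idx 0), next='a' -> output (0, 'a'), add 'a' as idx 1
Step 2: w='' (idx 0), next='c' -> output (0, 'c'), add 'c' as idx 2
Step 3: w='a' (idx 1), next='c' -> output (1, 'c'), add 'ac' as idx 3
Step 4: w='a' (idx 1), next='a' -> output (1, 'a'), add 'aa' as idx 4
Step 5: w='aa' (idx 4), next='a' -> output (4, 'a'), add 'aaa' as idx 5
Step 6: w='a' (idx 1), end of input -> output (1, '')


Encoded: [(0, 'a'), (0, 'c'), (1, 'c'), (1, 'a'), (4, 'a'), (1, '')]


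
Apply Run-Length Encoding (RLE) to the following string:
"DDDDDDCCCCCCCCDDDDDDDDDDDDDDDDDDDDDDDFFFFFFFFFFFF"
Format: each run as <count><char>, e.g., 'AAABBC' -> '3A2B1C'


Scanning runs left to right:
  i=0: run of 'D' x 6 -> '6D'
  i=6: run of 'C' x 8 -> '8C'
  i=14: run of 'D' x 23 -> '23D'
  i=37: run of 'F' x 12 -> '12F'

RLE = 6D8C23D12F


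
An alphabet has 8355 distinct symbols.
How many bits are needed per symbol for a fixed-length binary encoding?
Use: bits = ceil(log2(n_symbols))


log2(8355) = 13.0284
Bracket: 2^13 = 8192 < 8355 <= 2^14 = 16384
So ceil(log2(8355)) = 14

bits = ceil(log2(8355)) = ceil(13.0284) = 14 bits


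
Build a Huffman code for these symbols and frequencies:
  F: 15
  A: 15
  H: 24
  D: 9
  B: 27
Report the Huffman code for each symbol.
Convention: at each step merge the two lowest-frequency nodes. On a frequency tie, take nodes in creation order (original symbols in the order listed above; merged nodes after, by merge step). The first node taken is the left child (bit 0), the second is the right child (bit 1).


Huffman tree construction:
Step 1: Merge D(9) + F(15) = 24
Step 2: Merge A(15) + H(24) = 39
Step 3: Merge (D+F)(24) + B(27) = 51
Step 4: Merge (A+H)(39) + ((D+F)+B)(51) = 90
Read each symbol's code off the tree from the root (left child = 0, right child = 1).

Codes:
  F: 101 (length 3)
  A: 00 (length 2)
  H: 01 (length 2)
  D: 100 (length 3)
  B: 11 (length 2)
Average code length: 204/90 = 2.2667 bits/symbol


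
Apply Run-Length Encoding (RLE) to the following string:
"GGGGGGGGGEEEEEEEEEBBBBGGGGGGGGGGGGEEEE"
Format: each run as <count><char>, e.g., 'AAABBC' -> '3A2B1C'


Scanning runs left to right:
  i=0: run of 'G' x 9 -> '9G'
  i=9: run of 'E' x 9 -> '9E'
  i=18: run of 'B' x 4 -> '4B'
  i=22: run of 'G' x 12 -> '12G'
  i=34: run of 'E' x 4 -> '4E'

RLE = 9G9E4B12G4E
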